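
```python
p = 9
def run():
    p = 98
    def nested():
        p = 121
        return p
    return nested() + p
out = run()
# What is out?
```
219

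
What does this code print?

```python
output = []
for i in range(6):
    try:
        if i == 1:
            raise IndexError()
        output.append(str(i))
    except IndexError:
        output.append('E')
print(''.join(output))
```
0E2345

Exception on i=1 caught, loop continues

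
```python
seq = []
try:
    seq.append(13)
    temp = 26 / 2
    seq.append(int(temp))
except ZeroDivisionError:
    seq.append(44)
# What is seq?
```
[13, 13]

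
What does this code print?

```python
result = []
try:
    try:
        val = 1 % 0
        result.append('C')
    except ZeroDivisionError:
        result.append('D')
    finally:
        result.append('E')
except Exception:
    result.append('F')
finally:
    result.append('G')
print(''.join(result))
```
DEG

Both finally blocks run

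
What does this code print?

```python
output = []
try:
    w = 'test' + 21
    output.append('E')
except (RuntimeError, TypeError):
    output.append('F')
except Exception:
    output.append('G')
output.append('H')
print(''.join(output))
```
FH

TypeError matches tuple containing it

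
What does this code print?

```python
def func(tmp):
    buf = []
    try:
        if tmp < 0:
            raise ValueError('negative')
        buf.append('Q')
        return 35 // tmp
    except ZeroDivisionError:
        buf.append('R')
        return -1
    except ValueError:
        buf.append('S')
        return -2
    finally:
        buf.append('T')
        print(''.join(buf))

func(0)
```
QRT

tmp=0 causes ZeroDivisionError, caught, finally prints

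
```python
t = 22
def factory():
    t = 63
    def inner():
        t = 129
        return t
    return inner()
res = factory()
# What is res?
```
129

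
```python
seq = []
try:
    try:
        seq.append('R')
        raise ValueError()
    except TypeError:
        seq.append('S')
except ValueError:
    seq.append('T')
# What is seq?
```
['R', 'T']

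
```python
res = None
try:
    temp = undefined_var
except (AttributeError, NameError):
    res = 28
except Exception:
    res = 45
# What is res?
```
28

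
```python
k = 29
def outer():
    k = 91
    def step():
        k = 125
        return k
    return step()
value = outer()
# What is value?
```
125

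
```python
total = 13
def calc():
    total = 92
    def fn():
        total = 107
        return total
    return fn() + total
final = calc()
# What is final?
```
199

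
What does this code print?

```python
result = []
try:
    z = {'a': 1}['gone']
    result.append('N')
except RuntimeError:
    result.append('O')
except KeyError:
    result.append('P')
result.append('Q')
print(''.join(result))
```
PQ

KeyError is caught by its specific handler, not RuntimeError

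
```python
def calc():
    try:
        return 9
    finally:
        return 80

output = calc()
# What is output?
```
80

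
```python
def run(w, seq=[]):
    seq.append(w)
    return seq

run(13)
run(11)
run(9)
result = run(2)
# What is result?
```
[13, 11, 9, 2]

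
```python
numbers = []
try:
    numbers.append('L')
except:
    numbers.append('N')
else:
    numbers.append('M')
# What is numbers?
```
['L', 'M']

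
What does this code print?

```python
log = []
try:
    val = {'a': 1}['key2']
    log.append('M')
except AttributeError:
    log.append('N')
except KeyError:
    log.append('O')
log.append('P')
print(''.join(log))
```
OP

KeyError is caught by its specific handler, not AttributeError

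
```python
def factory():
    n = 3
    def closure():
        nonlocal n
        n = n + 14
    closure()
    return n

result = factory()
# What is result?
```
17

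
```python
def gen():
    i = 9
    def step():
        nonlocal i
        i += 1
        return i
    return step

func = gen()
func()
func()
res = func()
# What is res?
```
12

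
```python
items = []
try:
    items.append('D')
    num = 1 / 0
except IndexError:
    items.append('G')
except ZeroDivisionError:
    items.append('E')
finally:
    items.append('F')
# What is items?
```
['D', 'E', 'F']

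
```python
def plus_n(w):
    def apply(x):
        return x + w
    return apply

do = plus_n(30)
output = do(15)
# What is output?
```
45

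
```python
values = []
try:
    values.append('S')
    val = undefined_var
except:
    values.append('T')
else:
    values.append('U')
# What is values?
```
['S', 'T']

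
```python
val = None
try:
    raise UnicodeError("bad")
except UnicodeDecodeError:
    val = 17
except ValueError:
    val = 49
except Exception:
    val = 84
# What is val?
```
49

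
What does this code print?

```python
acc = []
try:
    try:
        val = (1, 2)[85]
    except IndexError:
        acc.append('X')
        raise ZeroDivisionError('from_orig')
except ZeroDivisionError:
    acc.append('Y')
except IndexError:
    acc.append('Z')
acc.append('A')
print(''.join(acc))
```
XYA

ZeroDivisionError raised and caught, original IndexError not re-raised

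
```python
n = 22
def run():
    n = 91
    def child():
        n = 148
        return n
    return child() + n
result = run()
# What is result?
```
239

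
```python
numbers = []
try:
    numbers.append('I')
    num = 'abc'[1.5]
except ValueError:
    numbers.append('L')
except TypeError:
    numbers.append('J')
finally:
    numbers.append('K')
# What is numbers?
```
['I', 'J', 'K']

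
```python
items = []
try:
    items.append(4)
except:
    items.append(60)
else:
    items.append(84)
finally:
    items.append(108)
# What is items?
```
[4, 84, 108]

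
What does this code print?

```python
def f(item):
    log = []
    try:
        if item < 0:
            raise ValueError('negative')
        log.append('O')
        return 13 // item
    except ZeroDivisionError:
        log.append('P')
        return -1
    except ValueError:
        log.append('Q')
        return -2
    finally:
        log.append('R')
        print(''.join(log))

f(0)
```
OPR

item=0 causes ZeroDivisionError, caught, finally prints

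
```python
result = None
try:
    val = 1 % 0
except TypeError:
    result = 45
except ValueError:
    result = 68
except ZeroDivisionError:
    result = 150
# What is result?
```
150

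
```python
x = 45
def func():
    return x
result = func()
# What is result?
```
45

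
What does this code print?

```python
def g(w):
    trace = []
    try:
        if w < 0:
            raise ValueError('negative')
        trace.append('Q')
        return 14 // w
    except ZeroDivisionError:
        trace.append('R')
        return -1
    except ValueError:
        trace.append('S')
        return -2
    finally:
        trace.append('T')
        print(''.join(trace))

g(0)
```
QRT

w=0 causes ZeroDivisionError, caught, finally prints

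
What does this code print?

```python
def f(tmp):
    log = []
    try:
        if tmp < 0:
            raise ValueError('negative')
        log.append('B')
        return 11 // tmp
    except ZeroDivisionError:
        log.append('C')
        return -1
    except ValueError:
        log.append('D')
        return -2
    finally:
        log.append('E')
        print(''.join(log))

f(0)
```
BCE

tmp=0 causes ZeroDivisionError, caught, finally prints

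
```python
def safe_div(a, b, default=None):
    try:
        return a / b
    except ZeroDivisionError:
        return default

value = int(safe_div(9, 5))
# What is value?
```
1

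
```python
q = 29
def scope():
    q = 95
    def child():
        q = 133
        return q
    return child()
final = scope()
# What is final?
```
133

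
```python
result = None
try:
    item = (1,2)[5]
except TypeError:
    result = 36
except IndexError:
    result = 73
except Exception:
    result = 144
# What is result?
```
73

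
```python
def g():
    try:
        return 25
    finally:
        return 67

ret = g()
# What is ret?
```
67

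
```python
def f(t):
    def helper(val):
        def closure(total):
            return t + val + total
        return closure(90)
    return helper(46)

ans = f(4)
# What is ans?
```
140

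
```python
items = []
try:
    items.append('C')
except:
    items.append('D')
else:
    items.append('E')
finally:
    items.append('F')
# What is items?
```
['C', 'E', 'F']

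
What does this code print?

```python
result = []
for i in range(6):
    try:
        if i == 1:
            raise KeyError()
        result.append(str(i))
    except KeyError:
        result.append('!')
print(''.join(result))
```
0!2345

Exception on i=1 caught, loop continues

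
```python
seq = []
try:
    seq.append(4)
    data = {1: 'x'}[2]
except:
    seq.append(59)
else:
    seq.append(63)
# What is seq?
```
[4, 59]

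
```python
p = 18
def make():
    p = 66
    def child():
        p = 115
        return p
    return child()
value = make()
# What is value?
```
115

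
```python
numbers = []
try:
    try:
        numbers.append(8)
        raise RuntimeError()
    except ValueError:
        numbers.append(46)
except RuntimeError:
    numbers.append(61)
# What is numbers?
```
[8, 61]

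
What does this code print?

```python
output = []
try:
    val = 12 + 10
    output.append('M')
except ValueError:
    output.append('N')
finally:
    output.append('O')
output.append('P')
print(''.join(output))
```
MOP

finally runs after normal execution too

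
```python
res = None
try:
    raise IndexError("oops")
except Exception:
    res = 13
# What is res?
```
13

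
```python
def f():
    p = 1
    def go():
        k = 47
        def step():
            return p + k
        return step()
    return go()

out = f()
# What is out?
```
48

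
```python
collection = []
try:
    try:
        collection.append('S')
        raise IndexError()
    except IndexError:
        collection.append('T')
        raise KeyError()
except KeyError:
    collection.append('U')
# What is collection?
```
['S', 'T', 'U']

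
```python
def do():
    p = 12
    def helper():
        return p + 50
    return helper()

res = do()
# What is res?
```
62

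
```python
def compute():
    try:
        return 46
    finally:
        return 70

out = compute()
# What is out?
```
70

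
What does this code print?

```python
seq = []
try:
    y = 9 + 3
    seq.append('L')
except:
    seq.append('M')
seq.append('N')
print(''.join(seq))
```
LN

No exception, try block completes normally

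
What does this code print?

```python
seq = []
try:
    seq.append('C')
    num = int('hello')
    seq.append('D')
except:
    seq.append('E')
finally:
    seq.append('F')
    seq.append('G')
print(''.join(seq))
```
CEFG

Code before exception runs, then except, then all of finally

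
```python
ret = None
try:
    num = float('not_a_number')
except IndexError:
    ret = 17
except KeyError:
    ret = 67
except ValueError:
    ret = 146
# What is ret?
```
146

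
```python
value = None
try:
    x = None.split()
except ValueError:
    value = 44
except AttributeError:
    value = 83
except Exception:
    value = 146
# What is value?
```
83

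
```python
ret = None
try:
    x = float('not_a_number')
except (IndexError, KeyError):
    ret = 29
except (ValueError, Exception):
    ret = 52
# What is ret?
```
52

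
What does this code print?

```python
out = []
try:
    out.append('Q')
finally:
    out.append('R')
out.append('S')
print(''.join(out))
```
QRS

try/finally without except, no exception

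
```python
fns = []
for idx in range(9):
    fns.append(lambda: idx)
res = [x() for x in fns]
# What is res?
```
[8, 8, 8, 8, 8, 8, 8, 8, 8]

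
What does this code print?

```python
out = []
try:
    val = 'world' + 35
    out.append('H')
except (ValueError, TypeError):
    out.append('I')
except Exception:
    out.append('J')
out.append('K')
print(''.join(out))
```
IK

TypeError matches tuple containing it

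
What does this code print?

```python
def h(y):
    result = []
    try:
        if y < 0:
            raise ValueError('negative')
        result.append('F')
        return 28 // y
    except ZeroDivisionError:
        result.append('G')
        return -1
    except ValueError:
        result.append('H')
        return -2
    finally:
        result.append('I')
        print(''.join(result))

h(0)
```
FGI

y=0 causes ZeroDivisionError, caught, finally prints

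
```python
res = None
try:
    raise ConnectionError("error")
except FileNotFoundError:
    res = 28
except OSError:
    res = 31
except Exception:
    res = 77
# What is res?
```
31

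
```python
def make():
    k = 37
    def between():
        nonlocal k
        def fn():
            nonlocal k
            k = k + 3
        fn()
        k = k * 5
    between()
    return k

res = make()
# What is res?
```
200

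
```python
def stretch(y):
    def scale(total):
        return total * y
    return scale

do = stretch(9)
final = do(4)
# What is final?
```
36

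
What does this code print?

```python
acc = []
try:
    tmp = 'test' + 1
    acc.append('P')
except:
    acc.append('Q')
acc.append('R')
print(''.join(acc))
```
QR

Exception raised in try, caught by bare except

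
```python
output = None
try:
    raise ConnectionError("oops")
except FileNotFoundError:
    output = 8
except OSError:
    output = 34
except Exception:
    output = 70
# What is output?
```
34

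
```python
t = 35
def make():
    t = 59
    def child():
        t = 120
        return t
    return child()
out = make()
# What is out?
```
120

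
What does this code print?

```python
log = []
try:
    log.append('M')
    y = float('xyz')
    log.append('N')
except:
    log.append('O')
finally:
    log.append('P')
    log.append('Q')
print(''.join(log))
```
MOPQ

Code before exception runs, then except, then all of finally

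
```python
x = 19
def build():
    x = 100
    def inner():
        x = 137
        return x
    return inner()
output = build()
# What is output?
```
137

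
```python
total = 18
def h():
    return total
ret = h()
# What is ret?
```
18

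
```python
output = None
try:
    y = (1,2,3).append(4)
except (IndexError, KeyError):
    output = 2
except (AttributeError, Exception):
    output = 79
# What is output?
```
79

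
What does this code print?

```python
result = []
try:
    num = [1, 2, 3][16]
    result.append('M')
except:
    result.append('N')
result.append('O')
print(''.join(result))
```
NO

Exception raised in try, caught by bare except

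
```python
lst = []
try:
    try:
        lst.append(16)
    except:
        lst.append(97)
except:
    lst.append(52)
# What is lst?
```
[16]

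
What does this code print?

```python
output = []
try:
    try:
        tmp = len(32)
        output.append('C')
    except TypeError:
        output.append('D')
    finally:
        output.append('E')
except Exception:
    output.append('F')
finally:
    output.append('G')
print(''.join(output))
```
DEG

Both finally blocks run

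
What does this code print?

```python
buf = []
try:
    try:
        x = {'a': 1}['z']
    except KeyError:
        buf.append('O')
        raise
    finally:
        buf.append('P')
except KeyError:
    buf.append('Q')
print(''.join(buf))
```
OPQ

finally runs before re-raised exception propagates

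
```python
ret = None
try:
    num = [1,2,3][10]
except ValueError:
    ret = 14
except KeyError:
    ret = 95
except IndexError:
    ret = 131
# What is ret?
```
131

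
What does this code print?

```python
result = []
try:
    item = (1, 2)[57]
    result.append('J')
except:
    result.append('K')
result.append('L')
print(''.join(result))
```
KL

Exception raised in try, caught by bare except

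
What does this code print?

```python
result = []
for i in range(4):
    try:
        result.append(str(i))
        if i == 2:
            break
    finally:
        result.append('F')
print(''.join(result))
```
0F1F2F

finally runs even when breaking out of loop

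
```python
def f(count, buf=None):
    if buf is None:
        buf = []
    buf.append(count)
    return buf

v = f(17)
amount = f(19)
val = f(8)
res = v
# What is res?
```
[17]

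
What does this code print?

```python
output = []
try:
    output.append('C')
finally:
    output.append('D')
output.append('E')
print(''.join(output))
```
CDE

try/finally without except, no exception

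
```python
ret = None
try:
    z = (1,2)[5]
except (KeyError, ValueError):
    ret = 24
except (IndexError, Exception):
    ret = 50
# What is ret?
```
50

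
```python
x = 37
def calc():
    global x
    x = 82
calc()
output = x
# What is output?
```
82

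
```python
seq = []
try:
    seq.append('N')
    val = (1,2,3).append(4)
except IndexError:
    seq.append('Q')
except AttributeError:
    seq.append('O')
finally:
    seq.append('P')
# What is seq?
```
['N', 'O', 'P']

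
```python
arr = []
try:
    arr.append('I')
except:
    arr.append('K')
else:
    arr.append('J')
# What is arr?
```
['I', 'J']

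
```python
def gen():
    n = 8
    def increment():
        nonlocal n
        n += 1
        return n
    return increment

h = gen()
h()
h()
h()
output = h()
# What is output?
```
12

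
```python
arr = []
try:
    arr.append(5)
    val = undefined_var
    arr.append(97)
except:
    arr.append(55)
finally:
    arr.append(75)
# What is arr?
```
[5, 55, 75]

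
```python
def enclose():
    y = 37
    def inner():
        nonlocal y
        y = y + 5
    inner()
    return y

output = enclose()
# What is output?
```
42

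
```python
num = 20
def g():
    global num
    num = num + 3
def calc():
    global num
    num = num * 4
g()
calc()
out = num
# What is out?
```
92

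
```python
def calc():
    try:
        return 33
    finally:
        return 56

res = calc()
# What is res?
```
56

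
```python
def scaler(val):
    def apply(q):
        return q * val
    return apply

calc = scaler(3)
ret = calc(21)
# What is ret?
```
63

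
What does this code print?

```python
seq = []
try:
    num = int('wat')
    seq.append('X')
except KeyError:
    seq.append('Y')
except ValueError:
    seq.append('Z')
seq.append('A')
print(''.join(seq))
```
ZA

ValueError is caught by its specific handler, not KeyError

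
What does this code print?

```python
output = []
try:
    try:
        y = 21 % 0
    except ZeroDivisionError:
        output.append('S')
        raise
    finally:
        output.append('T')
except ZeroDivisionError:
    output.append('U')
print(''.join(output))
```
STU

finally runs before re-raised exception propagates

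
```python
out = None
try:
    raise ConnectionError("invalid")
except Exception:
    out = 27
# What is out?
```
27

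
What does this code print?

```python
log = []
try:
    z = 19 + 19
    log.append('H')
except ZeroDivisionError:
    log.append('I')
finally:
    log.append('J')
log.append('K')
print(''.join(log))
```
HJK

finally runs after normal execution too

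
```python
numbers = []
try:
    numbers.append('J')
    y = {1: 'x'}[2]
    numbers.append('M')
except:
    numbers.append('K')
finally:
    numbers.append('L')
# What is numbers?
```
['J', 'K', 'L']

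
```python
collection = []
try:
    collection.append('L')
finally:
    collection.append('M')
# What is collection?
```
['L', 'M']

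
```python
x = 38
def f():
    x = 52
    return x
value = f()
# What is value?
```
52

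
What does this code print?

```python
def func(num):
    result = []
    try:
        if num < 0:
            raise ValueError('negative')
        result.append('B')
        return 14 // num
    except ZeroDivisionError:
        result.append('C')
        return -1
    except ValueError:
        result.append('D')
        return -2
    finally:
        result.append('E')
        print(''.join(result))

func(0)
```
BCE

num=0 causes ZeroDivisionError, caught, finally prints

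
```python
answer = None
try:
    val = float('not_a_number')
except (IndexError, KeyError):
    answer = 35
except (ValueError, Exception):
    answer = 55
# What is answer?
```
55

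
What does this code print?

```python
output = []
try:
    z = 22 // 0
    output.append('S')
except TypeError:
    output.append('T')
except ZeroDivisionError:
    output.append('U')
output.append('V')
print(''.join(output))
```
UV

ZeroDivisionError is caught by its specific handler, not TypeError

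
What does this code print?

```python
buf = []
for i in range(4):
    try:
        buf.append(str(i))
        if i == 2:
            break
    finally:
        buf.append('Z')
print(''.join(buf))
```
0Z1Z2Z

finally runs even when breaking out of loop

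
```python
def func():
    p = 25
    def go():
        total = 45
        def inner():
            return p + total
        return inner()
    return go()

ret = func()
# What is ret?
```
70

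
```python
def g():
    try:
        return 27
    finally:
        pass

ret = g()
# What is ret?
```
27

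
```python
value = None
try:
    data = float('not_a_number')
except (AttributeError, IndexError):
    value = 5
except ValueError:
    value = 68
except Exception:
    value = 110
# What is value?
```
68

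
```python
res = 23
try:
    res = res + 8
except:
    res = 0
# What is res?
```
31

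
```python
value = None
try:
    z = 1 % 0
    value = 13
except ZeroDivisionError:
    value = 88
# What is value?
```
88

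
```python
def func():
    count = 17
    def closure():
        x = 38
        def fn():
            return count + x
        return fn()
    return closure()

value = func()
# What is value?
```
55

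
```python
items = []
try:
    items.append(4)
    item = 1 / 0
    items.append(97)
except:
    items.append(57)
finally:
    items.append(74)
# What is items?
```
[4, 57, 74]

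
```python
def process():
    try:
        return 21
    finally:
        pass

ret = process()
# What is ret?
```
21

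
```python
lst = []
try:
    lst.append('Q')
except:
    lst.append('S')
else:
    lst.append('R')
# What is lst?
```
['Q', 'R']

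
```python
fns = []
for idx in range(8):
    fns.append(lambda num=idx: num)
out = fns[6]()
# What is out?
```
6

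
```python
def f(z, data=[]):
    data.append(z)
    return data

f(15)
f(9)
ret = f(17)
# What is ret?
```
[15, 9, 17]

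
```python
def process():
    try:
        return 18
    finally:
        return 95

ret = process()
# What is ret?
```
95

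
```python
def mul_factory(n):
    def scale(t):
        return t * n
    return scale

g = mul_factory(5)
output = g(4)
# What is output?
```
20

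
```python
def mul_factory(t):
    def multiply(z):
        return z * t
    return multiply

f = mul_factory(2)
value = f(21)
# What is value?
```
42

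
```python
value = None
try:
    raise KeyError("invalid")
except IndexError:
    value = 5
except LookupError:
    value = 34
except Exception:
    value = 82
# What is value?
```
34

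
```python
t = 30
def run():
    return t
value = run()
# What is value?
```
30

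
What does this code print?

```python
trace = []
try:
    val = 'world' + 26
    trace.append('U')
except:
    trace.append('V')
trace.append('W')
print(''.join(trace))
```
VW

Exception raised in try, caught by bare except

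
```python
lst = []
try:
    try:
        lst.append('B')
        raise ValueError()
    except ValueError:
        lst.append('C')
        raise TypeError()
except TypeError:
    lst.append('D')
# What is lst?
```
['B', 'C', 'D']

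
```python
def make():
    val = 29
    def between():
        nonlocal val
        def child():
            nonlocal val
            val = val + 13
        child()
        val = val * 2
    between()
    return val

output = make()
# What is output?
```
84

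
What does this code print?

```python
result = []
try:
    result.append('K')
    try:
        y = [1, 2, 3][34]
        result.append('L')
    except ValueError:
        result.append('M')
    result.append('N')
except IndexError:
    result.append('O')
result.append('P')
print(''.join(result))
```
KOP

Inner handler doesn't match, propagates to outer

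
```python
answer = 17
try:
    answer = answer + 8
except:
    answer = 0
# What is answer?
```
25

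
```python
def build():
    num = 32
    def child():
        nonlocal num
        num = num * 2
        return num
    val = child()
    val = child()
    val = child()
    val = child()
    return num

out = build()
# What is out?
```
512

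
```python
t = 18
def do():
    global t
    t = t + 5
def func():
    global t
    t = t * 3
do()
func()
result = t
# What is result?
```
69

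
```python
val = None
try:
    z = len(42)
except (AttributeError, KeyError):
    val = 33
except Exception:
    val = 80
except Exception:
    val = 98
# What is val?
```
80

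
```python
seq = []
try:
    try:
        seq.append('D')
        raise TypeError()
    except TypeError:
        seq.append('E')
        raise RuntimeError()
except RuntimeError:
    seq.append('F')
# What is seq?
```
['D', 'E', 'F']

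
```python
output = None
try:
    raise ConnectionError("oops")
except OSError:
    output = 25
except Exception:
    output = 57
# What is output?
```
25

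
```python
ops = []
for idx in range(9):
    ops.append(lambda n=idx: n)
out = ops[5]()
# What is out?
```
5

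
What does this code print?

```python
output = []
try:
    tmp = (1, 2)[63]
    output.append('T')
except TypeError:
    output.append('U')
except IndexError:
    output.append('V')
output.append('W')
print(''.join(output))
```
VW

IndexError is caught by its specific handler, not TypeError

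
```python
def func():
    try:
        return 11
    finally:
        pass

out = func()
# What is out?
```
11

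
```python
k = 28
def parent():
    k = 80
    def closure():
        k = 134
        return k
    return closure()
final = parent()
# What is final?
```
134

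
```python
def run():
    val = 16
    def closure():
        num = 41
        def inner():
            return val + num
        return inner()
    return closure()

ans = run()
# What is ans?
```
57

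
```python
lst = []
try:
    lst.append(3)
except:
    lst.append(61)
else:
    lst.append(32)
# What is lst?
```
[3, 32]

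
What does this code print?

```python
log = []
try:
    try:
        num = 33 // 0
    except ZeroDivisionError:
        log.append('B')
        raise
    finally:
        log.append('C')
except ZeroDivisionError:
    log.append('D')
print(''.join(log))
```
BCD

finally runs before re-raised exception propagates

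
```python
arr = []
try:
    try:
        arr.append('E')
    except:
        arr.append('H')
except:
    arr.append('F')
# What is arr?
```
['E']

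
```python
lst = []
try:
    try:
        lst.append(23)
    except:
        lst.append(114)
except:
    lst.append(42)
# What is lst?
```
[23]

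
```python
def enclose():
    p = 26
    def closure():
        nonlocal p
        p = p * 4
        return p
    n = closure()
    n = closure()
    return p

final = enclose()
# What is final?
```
416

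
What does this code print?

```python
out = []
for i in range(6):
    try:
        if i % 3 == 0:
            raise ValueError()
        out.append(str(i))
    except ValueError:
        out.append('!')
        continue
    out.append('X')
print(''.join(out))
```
!1X2X!4X5X

continue in except skips rest of loop body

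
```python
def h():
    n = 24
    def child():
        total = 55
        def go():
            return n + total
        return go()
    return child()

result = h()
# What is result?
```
79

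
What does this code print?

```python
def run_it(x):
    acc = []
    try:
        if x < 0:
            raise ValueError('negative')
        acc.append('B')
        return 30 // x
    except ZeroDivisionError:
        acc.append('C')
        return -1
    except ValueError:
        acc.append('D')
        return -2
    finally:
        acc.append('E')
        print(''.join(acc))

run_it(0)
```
BCE

x=0 causes ZeroDivisionError, caught, finally prints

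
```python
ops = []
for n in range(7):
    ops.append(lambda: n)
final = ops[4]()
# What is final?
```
6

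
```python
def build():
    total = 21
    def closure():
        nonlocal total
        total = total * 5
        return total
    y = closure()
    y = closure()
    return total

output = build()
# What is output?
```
525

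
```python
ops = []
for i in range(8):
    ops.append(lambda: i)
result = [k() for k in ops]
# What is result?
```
[7, 7, 7, 7, 7, 7, 7, 7]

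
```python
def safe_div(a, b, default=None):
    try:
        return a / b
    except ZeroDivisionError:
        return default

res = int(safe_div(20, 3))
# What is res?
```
6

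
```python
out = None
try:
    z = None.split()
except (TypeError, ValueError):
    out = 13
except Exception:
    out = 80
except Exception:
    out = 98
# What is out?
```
80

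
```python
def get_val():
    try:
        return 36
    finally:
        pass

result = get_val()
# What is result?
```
36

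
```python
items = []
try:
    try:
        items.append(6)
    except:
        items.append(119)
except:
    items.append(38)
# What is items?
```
[6]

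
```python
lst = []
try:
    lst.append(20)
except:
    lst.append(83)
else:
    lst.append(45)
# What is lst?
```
[20, 45]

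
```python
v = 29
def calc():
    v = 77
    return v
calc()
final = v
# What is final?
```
29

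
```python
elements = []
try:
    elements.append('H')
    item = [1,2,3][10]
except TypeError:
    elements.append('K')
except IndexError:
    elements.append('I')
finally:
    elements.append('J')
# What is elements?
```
['H', 'I', 'J']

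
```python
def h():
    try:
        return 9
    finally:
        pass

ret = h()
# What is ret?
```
9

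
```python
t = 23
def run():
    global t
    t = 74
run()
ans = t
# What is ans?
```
74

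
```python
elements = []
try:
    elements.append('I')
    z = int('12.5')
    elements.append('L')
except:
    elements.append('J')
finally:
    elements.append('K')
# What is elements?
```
['I', 'J', 'K']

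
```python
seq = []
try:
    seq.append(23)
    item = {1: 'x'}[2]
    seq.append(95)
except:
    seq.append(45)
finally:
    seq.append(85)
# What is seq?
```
[23, 45, 85]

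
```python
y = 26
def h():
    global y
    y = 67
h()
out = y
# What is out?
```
67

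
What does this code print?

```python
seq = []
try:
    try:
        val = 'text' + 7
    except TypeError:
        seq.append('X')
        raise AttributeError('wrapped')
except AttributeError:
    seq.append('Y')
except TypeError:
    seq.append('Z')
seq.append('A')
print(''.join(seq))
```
XYA

AttributeError raised and caught, original TypeError not re-raised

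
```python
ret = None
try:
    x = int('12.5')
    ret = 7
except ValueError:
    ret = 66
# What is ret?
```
66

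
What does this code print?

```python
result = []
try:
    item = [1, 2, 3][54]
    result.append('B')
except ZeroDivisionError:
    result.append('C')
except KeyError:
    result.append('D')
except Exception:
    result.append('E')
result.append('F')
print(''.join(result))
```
EF

IndexError not specifically caught, falls to Exception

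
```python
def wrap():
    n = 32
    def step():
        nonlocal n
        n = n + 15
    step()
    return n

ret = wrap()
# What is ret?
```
47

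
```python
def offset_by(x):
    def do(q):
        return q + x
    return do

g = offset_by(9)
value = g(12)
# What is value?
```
21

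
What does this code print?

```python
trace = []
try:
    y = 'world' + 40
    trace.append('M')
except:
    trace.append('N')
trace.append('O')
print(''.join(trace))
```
NO

Exception raised in try, caught by bare except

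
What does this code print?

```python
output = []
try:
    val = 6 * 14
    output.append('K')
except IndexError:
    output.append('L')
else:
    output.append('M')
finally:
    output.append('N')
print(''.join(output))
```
KMN

else runs before finally when no exception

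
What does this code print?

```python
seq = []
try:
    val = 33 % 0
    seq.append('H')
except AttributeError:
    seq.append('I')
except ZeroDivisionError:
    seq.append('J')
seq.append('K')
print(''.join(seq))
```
JK

ZeroDivisionError is caught by its specific handler, not AttributeError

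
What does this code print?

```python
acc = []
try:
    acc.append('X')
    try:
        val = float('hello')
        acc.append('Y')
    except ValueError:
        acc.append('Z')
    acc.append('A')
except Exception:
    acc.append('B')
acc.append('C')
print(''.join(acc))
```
XZAC

Inner exception caught by inner handler, outer continues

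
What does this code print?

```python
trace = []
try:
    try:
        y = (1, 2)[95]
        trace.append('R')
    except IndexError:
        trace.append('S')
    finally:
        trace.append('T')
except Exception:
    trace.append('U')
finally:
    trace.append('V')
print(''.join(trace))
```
STV

Both finally blocks run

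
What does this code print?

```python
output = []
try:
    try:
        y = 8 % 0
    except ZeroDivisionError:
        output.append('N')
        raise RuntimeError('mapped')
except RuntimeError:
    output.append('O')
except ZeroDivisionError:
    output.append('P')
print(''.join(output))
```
NO

New RuntimeError raised, caught by outer RuntimeError handler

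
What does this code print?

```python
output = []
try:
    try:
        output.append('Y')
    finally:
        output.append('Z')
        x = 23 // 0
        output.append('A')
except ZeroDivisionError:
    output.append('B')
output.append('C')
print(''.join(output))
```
YZBC

Exception in inner finally caught by outer except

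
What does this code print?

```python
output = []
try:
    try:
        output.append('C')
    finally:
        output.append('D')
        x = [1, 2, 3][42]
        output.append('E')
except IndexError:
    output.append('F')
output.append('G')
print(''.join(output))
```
CDFG

Exception in inner finally caught by outer except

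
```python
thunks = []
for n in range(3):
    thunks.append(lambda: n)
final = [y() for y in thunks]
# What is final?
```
[2, 2, 2]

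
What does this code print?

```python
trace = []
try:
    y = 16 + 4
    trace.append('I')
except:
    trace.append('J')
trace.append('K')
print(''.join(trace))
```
IK

No exception, try block completes normally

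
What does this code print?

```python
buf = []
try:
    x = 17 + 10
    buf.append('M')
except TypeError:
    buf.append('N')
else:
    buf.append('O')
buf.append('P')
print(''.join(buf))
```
MOP

else block runs when no exception occurs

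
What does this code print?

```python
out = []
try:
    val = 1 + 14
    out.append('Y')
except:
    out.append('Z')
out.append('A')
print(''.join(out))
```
YA

No exception, try block completes normally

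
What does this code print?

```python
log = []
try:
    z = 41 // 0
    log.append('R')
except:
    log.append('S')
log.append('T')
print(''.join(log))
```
ST

Exception raised in try, caught by bare except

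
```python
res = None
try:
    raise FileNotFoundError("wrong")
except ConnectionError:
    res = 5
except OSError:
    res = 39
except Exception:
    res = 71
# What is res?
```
39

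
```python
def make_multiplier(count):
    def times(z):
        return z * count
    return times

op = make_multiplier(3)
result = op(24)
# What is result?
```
72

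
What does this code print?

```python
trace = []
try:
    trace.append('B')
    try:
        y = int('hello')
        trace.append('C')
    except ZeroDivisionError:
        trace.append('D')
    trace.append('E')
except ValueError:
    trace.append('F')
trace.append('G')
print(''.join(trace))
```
BFG

Inner handler doesn't match, propagates to outer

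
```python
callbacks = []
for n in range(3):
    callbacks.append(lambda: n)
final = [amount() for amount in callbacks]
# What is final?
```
[2, 2, 2]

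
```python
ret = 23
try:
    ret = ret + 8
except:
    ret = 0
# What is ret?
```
31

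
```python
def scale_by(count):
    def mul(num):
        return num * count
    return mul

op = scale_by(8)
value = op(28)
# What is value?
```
224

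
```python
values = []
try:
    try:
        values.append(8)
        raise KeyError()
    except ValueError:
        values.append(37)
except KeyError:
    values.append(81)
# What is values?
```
[8, 81]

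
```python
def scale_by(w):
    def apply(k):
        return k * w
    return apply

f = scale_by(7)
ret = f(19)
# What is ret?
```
133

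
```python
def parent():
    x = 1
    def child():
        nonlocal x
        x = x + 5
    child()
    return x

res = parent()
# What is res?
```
6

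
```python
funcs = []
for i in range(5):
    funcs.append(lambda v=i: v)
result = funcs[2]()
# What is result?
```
2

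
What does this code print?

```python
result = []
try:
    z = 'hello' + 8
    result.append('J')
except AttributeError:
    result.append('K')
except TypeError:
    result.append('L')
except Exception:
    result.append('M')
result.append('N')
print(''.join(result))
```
LN

TypeError matches before generic Exception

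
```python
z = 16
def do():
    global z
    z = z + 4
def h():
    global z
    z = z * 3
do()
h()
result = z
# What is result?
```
60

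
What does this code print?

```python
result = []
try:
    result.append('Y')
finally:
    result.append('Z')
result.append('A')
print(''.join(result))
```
YZA

try/finally without except, no exception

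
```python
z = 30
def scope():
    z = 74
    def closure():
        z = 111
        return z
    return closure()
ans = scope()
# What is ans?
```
111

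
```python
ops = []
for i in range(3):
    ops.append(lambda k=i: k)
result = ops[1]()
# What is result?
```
1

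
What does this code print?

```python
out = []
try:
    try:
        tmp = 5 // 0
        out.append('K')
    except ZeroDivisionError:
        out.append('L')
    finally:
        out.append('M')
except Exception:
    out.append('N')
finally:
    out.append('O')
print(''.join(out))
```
LMO

Both finally blocks run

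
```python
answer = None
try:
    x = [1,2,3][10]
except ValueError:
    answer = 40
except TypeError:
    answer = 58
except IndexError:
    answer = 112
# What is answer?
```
112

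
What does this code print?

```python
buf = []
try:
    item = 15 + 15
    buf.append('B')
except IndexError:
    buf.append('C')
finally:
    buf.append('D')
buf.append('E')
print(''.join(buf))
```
BDE

finally runs after normal execution too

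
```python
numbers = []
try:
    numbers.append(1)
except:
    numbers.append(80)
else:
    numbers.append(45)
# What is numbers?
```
[1, 45]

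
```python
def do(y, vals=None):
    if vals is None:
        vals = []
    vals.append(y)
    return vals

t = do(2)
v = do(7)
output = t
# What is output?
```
[2]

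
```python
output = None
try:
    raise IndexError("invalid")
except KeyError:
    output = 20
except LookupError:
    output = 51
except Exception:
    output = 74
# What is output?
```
51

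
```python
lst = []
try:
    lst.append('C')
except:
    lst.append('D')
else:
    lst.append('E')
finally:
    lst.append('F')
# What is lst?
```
['C', 'E', 'F']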